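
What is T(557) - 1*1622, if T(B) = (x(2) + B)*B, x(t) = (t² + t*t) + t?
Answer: 314197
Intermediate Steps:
x(t) = t + 2*t² (x(t) = (t² + t²) + t = 2*t² + t = t + 2*t²)
T(B) = B*(10 + B) (T(B) = (2*(1 + 2*2) + B)*B = (2*(1 + 4) + B)*B = (2*5 + B)*B = (10 + B)*B = B*(10 + B))
T(557) - 1*1622 = 557*(10 + 557) - 1*1622 = 557*567 - 1622 = 315819 - 1622 = 314197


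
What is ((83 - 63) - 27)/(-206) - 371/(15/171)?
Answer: -4356247/1030 ≈ -4229.4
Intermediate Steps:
((83 - 63) - 27)/(-206) - 371/(15/171) = (20 - 27)*(-1/206) - 371/(15*(1/171)) = -7*(-1/206) - 371/5/57 = 7/206 - 371*57/5 = 7/206 - 21147/5 = -4356247/1030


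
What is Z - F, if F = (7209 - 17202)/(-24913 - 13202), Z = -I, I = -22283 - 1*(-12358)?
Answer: 126093794/12705 ≈ 9924.7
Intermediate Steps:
I = -9925 (I = -22283 + 12358 = -9925)
Z = 9925 (Z = -1*(-9925) = 9925)
F = 3331/12705 (F = -9993/(-38115) = -9993*(-1/38115) = 3331/12705 ≈ 0.26218)
Z - F = 9925 - 1*3331/12705 = 9925 - 3331/12705 = 126093794/12705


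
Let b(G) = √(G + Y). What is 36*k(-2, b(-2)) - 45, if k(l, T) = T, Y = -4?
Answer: -45 + 36*I*√6 ≈ -45.0 + 88.182*I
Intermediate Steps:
b(G) = √(-4 + G) (b(G) = √(G - 4) = √(-4 + G))
36*k(-2, b(-2)) - 45 = 36*√(-4 - 2) - 45 = 36*√(-6) - 45 = 36*(I*√6) - 45 = 36*I*√6 - 45 = -45 + 36*I*√6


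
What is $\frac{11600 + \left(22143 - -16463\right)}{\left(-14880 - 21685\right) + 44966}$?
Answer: $\frac{50206}{8401} \approx 5.9762$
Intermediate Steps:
$\frac{11600 + \left(22143 - -16463\right)}{\left(-14880 - 21685\right) + 44966} = \frac{11600 + \left(22143 + 16463\right)}{-36565 + 44966} = \frac{11600 + 38606}{8401} = 50206 \cdot \frac{1}{8401} = \frac{50206}{8401}$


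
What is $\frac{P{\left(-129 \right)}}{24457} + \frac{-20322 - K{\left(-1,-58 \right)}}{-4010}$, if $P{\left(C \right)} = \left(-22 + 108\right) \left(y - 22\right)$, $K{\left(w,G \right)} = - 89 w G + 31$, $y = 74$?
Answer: $\frac{389459007}{98072570} \approx 3.9711$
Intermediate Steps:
$K{\left(w,G \right)} = 31 - 89 G w$ ($K{\left(w,G \right)} = - 89 G w + 31 = 31 - 89 G w$)
$P{\left(C \right)} = 4472$ ($P{\left(C \right)} = \left(-22 + 108\right) \left(74 - 22\right) = 86 \cdot 52 = 4472$)
$\frac{P{\left(-129 \right)}}{24457} + \frac{-20322 - K{\left(-1,-58 \right)}}{-4010} = \frac{4472}{24457} + \frac{-20322 - \left(31 - \left(-5162\right) \left(-1\right)\right)}{-4010} = 4472 \cdot \frac{1}{24457} + \left(-20322 - \left(31 - 5162\right)\right) \left(- \frac{1}{4010}\right) = \frac{4472}{24457} + \left(-20322 - -5131\right) \left(- \frac{1}{4010}\right) = \frac{4472}{24457} + \left(-20322 + 5131\right) \left(- \frac{1}{4010}\right) = \frac{4472}{24457} - - \frac{15191}{4010} = \frac{4472}{24457} + \frac{15191}{4010} = \frac{389459007}{98072570}$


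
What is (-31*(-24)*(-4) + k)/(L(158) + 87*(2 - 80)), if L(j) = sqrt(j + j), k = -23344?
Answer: 4465188/1151237 + 1316*sqrt(79)/1151237 ≈ 3.8888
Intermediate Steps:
L(j) = sqrt(2)*sqrt(j) (L(j) = sqrt(2*j) = sqrt(2)*sqrt(j))
(-31*(-24)*(-4) + k)/(L(158) + 87*(2 - 80)) = (-31*(-24)*(-4) - 23344)/(sqrt(2)*sqrt(158) + 87*(2 - 80)) = (744*(-4) - 23344)/(2*sqrt(79) + 87*(-78)) = (-2976 - 23344)/(2*sqrt(79) - 6786) = -26320/(-6786 + 2*sqrt(79))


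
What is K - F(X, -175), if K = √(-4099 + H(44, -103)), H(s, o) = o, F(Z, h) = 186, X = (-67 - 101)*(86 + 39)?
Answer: -186 + I*√4202 ≈ -186.0 + 64.823*I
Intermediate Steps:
X = -21000 (X = -168*125 = -21000)
K = I*√4202 (K = √(-4099 - 103) = √(-4202) = I*√4202 ≈ 64.823*I)
K - F(X, -175) = I*√4202 - 1*186 = I*√4202 - 186 = -186 + I*√4202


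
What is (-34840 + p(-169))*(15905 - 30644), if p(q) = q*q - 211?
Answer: 95656110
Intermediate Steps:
p(q) = -211 + q**2 (p(q) = q**2 - 211 = -211 + q**2)
(-34840 + p(-169))*(15905 - 30644) = (-34840 + (-211 + (-169)**2))*(15905 - 30644) = (-34840 + (-211 + 28561))*(-14739) = (-34840 + 28350)*(-14739) = -6490*(-14739) = 95656110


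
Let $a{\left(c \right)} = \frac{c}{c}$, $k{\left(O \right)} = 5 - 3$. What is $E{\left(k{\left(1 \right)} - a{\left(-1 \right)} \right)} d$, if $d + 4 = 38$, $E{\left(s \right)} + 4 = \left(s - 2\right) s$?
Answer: $-170$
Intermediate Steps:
$k{\left(O \right)} = 2$
$a{\left(c \right)} = 1$
$E{\left(s \right)} = -4 + s \left(-2 + s\right)$ ($E{\left(s \right)} = -4 + \left(s - 2\right) s = -4 + \left(-2 + s\right) s = -4 + s \left(-2 + s\right)$)
$d = 34$ ($d = -4 + 38 = 34$)
$E{\left(k{\left(1 \right)} - a{\left(-1 \right)} \right)} d = \left(-4 + \left(2 - 1\right)^{2} - 2 \left(2 - 1\right)\right) 34 = \left(-4 + 1^{2} - 2\right) 34 = \left(-4 + 1 - 2\right) 34 = \left(-5\right) 34 = -170$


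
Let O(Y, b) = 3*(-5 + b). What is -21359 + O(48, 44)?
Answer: -21242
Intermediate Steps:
O(Y, b) = -15 + 3*b
-21359 + O(48, 44) = -21359 + (-15 + 3*44) = -21359 + (-15 + 132) = -21359 + 117 = -21242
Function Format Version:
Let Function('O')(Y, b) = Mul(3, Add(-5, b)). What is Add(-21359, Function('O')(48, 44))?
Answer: -21242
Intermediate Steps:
Function('O')(Y, b) = Add(-15, Mul(3, b))
Add(-21359, Function('O')(48, 44)) = Add(-21359, Add(-15, Mul(3, 44))) = Add(-21359, Add(-15, 132)) = Add(-21359, 117) = -21242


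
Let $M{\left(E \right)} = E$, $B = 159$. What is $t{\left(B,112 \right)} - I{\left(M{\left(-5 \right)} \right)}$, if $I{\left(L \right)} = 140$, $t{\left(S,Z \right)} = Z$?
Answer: $-28$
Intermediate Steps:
$t{\left(B,112 \right)} - I{\left(M{\left(-5 \right)} \right)} = 112 - 140 = -28$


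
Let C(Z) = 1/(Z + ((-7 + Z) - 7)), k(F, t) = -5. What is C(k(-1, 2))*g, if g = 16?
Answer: -2/3 ≈ -0.66667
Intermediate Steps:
C(Z) = 1/(-14 + 2*Z) (C(Z) = 1/(Z + (-14 + Z)) = 1/(-14 + 2*Z))
C(k(-1, 2))*g = (1/(2*(-7 - 5)))*16 = ((1/2)/(-12))*16 = ((1/2)*(-1/12))*16 = -1/24*16 = -2/3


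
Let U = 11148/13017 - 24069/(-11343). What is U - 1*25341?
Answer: -415689476826/16405759 ≈ -25338.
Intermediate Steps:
U = 48861993/16405759 (U = 11148*(1/13017) - 24069*(-1/11343) = 3716/4339 + 8023/3781 = 48861993/16405759 ≈ 2.9783)
U - 1*25341 = 48861993/16405759 - 1*25341 = 48861993/16405759 - 25341 = -415689476826/16405759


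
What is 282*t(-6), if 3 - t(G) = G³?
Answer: 61758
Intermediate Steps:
t(G) = 3 - G³
282*t(-6) = 282*(3 - 1*(-6)³) = 282*(3 - 1*(-216)) = 282*(3 + 216) = 282*219 = 61758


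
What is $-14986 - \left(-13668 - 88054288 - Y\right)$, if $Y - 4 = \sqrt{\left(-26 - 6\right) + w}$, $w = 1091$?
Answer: $88052974 + \sqrt{1059} \approx 8.8053 \cdot 10^{7}$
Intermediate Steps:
$Y = 4 + \sqrt{1059}$ ($Y = 4 + \sqrt{\left(-26 - 6\right) + 1091} = 4 + \sqrt{-32 + 1091} = 4 + \sqrt{1059} \approx 36.542$)
$-14986 - \left(-13668 - 88054288 - Y\right) = -14986 - \left(-13672 - 88054288 - \sqrt{1059}\right) = -14986 + \left(\left(\left(-12257\right) \left(-7184\right) + 13668\right) + \left(4 + \sqrt{1059}\right)\right) = -14986 + \left(\left(88054288 + 13668\right) + \left(4 + \sqrt{1059}\right)\right) = -14986 + \left(88067956 + \left(4 + \sqrt{1059}\right)\right) = -14986 + \left(88067960 + \sqrt{1059}\right) = 88052974 + \sqrt{1059}$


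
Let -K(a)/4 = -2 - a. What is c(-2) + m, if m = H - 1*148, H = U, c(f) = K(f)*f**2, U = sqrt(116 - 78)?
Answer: -148 + sqrt(38) ≈ -141.84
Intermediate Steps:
K(a) = 8 + 4*a (K(a) = -4*(-2 - a) = 8 + 4*a)
U = sqrt(38) ≈ 6.1644
c(f) = f**2*(8 + 4*f) (c(f) = (8 + 4*f)*f**2 = f**2*(8 + 4*f))
H = sqrt(38) ≈ 6.1644
m = -148 + sqrt(38) (m = sqrt(38) - 1*148 = sqrt(38) - 148 = -148 + sqrt(38) ≈ -141.84)
c(-2) + m = 4*(-2)**2*(2 - 2) + (-148 + sqrt(38)) = 4*4*0 + (-148 + sqrt(38)) = 0 + (-148 + sqrt(38)) = -148 + sqrt(38)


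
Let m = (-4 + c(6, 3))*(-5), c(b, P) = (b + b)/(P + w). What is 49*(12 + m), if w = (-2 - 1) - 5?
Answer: 2156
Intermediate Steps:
w = -8 (w = -3 - 5 = -8)
c(b, P) = 2*b/(-8 + P) (c(b, P) = (b + b)/(P - 8) = (2*b)/(-8 + P) = 2*b/(-8 + P))
m = 32 (m = (-4 + 2*6/(-8 + 3))*(-5) = (-4 + 2*6/(-5))*(-5) = (-4 + 2*6*(-1/5))*(-5) = (-4 - 12/5)*(-5) = -32/5*(-5) = 32)
49*(12 + m) = 49*(12 + 32) = 49*44 = 2156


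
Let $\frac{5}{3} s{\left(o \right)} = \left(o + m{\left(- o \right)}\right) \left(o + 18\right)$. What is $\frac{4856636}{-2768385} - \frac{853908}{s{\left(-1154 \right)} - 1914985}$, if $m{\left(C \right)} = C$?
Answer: $- \frac{1387287798376}{1060283149845} \approx -1.3084$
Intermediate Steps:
$s{\left(o \right)} = 0$ ($s{\left(o \right)} = \frac{3 \left(o - o\right) \left(o + 18\right)}{5} = \frac{3 \cdot 0 \left(18 + o\right)}{5} = \frac{3}{5} \cdot 0 = 0$)
$\frac{4856636}{-2768385} - \frac{853908}{s{\left(-1154 \right)} - 1914985} = \frac{4856636}{-2768385} - \frac{853908}{0 - 1914985} = 4856636 \left(- \frac{1}{2768385}\right) - \frac{853908}{-1914985} = - \frac{4856636}{2768385} - - \frac{853908}{1914985} = - \frac{4856636}{2768385} + \frac{853908}{1914985} = - \frac{1387287798376}{1060283149845}$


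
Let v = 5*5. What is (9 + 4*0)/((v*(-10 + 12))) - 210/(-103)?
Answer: 11427/5150 ≈ 2.2188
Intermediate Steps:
v = 25
(9 + 4*0)/((v*(-10 + 12))) - 210/(-103) = (9 + 4*0)/((25*(-10 + 12))) - 210/(-103) = (9 + 0)/((25*2)) - 210*(-1/103) = 9/50 + 210/103 = 11427/5150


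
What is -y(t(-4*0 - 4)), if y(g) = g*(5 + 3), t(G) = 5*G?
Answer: 160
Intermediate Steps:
y(g) = 8*g (y(g) = g*8 = 8*g)
-y(t(-4*0 - 4)) = -8*5*(-4*0 - 4) = -8*5*(0 - 4) = -8*5*(-4) = -8*(-20) = -1*(-160) = 160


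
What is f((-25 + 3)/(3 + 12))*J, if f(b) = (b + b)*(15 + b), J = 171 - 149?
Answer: -196504/225 ≈ -873.35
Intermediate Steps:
J = 22
f(b) = 2*b*(15 + b) (f(b) = (2*b)*(15 + b) = 2*b*(15 + b))
f((-25 + 3)/(3 + 12))*J = (2*((-25 + 3)/(3 + 12))*(15 + (-25 + 3)/(3 + 12)))*22 = (2*(-22/15)*(15 - 22/15))*22 = (2*(-22/15)*(203/15))*22 = -8932/225*22 = -196504/225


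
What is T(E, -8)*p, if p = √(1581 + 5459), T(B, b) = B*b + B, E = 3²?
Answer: -504*√110 ≈ -5286.0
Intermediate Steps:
E = 9
T(B, b) = B + B*b
p = 8*√110 (p = √7040 = 8*√110 ≈ 83.905)
T(E, -8)*p = (9*(1 - 8))*(8*√110) = (9*(-7))*(8*√110) = -504*√110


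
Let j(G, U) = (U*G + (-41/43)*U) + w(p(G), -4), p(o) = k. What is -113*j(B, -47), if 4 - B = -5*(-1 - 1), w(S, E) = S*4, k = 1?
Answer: -1607425/43 ≈ -37382.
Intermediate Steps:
p(o) = 1
w(S, E) = 4*S
B = -6 (B = 4 - (-5)*(-1 - 1) = 4 - (-5)*(-2) = 4 - 1*10 = 4 - 10 = -6)
j(G, U) = 4 - 41*U/43 + G*U (j(G, U) = (U*G + (-41/43)*U) + 4*1 = (G*U + (-41*1/43)*U) + 4 = (G*U - 41*U/43) + 4 = (-41*U/43 + G*U) + 4 = 4 - 41*U/43 + G*U)
-113*j(B, -47) = -113*(4 - 41/43*(-47) - 6*(-47)) = -113*(4 + 1927/43 + 282) = -113*14225/43 = -1607425/43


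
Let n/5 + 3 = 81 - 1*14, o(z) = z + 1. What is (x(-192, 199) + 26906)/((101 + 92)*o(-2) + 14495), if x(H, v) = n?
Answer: 13613/7151 ≈ 1.9037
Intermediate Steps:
o(z) = 1 + z
n = 320 (n = -15 + 5*(81 - 1*14) = -15 + 5*(81 - 14) = -15 + 5*67 = -15 + 335 = 320)
x(H, v) = 320
(x(-192, 199) + 26906)/((101 + 92)*o(-2) + 14495) = (320 + 26906)/((101 + 92)*(1 - 2) + 14495) = 27226/(193*(-1) + 14495) = 27226/(-193 + 14495) = 27226/14302 = 27226*(1/14302) = 13613/7151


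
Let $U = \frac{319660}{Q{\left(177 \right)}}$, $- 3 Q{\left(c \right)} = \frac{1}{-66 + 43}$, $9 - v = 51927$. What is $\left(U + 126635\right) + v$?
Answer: $22131257$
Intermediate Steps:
$v = -51918$ ($v = 9 - 51927 = -51918$)
$Q{\left(c \right)} = \frac{1}{69}$ ($Q{\left(c \right)} = - \frac{1}{3 \left(-66 + 43\right)} = - \frac{1}{3 \left(-23\right)} = \left(- \frac{1}{3}\right) \left(- \frac{1}{23}\right) = \frac{1}{69}$)
$U = 22056540$ ($U = 319660 \frac{1}{\frac{1}{69}} = 319660 \cdot 69 = 22056540$)
$\left(U + 126635\right) + v = \left(22056540 + 126635\right) - 51918 = 22183175 - 51918 = 22131257$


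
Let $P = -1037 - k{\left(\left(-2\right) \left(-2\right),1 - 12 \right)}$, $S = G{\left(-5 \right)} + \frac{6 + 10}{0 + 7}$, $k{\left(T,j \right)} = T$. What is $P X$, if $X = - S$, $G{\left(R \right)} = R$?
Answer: $- \frac{19779}{7} \approx -2825.6$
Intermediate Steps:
$S = - \frac{19}{7}$ ($S = -5 + \frac{6 + 10}{0 + 7} = -5 + \frac{16}{7} = - \frac{19}{7} \approx -2.7143$)
$P = -1041$ ($P = -1037 - \left(-2\right) \left(-2\right) = -1037 - 4 = -1041$)
$X = \frac{19}{7}$ ($X = \left(-1\right) \left(- \frac{19}{7}\right) = \frac{19}{7} \approx 2.7143$)
$P X = \left(-1041\right) \frac{19}{7} = - \frac{19779}{7}$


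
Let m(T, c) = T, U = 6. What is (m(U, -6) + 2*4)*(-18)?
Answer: -252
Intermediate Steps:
(m(U, -6) + 2*4)*(-18) = (6 + 2*4)*(-18) = (6 + 8)*(-18) = 14*(-18) = -252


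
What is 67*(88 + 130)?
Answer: 14606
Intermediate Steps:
67*(88 + 130) = 67*218 = 14606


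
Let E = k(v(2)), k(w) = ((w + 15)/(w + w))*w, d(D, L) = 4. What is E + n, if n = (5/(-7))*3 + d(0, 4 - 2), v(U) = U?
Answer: 145/14 ≈ 10.357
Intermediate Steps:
k(w) = 15/2 + w/2 (k(w) = ((15 + w)/((2*w)))*w = ((15 + w)*(1/(2*w)))*w = ((15 + w)/(2*w))*w = 15/2 + w/2)
E = 17/2 (E = 15/2 + (½)*2 = 15/2 + 1 = 17/2 ≈ 8.5000)
n = 13/7 (n = (5/(-7))*3 + 4 = (5*(-⅐))*3 + 4 = -5/7*3 + 4 = -15/7 + 4 = 13/7 ≈ 1.8571)
E + n = 17/2 + 13/7 = 145/14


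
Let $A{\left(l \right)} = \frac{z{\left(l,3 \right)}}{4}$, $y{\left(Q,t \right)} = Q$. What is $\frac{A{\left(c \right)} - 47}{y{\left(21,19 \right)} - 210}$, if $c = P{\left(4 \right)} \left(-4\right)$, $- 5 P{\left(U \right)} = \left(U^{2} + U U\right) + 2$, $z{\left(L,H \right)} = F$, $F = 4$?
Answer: $\frac{46}{189} \approx 0.24339$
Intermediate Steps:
$z{\left(L,H \right)} = 4$
$P{\left(U \right)} = - \frac{2}{5} - \frac{2 U^{2}}{5}$ ($P{\left(U \right)} = - \frac{\left(U^{2} + U U\right) + 2}{5} = - \frac{\left(U^{2} + U^{2}\right) + 2}{5} = - \frac{2 U^{2} + 2}{5} = - \frac{2 + 2 U^{2}}{5} = - \frac{2}{5} - \frac{2 U^{2}}{5}$)
$c = \frac{136}{5}$ ($c = \left(- \frac{2}{5} - \frac{2 \cdot 4^{2}}{5}\right) \left(-4\right) = \left(- \frac{2}{5} - \frac{32}{5}\right) \left(-4\right) = \left(- \frac{34}{5}\right) \left(-4\right) = \frac{136}{5} \approx 27.2$)
$A{\left(l \right)} = 1$ ($A{\left(l \right)} = \frac{4}{4} = 4 \cdot \frac{1}{4} = 1$)
$\frac{A{\left(c \right)} - 47}{y{\left(21,19 \right)} - 210} = \frac{1 - 47}{21 - 210} = - \frac{46}{-189} = \left(-46\right) \left(- \frac{1}{189}\right) = \frac{46}{189}$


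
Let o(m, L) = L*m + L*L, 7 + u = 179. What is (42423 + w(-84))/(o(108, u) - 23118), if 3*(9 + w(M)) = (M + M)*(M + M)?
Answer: 25911/12521 ≈ 2.0694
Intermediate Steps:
u = 172 (u = -7 + 179 = 172)
w(M) = -9 + 4*M²/3 (w(M) = -9 + ((M + M)*(M + M))/3 = -9 + ((2*M)*(2*M))/3 = -9 + (4*M²)/3 = -9 + 4*M²/3)
o(m, L) = L² + L*m (o(m, L) = L*m + L² = L² + L*m)
(42423 + w(-84))/(o(108, u) - 23118) = (42423 + (-9 + (4/3)*(-84)²))/(172*(172 + 108) - 23118) = (42423 + (-9 + (4/3)*7056))/(172*280 - 23118) = (42423 + (-9 + 9408))/(48160 - 23118) = (42423 + 9399)/25042 = 51822*(1/25042) = 25911/12521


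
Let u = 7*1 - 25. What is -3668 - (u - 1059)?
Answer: -2591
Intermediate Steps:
u = -18 (u = 7 - 25 = -18)
-3668 - (u - 1059) = -3668 - (-18 - 1059) = -3668 - 1*(-1077) = -3668 + 1077 = -2591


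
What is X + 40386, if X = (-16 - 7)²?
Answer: 40915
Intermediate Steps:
X = 529 (X = (-23)² = 529)
X + 40386 = 529 + 40386 = 40915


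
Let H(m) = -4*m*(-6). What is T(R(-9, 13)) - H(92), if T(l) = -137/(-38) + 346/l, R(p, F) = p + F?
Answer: -40240/19 ≈ -2117.9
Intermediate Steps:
R(p, F) = F + p
H(m) = 24*m
T(l) = 137/38 + 346/l (T(l) = -137*(-1/38) + 346/l = 137/38 + 346/l)
T(R(-9, 13)) - H(92) = (137/38 + 346/(13 - 9)) - 24*92 = (137/38 + 346/4) - 1*2208 = (137/38 + 346*(¼)) - 2208 = (137/38 + 173/2) - 2208 = 1712/19 - 2208 = -40240/19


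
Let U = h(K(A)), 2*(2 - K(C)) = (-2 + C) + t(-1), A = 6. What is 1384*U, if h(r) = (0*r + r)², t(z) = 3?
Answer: 3114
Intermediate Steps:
K(C) = 3/2 - C/2 (K(C) = 2 - ((-2 + C) + 3)/2 = 2 - (1 + C)/2 = 2 + (-½ - C/2) = 3/2 - C/2)
h(r) = r² (h(r) = (0 + r)² = r²)
U = 9/4 (U = (3/2 - ½*6)² = (3/2 - 3)² = (-3/2)² = 9/4 ≈ 2.2500)
1384*U = 1384*(9/4) = 3114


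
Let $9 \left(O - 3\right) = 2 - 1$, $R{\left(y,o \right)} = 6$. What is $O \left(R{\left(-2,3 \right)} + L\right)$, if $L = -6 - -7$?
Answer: $\frac{196}{9} \approx 21.778$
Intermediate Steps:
$L = 1$ ($L = -6 + 7 = 1$)
$O = \frac{28}{9}$ ($O = 3 + \frac{2 - 1}{9} = 3 + \frac{1}{9} \cdot 1 = 3 + \frac{1}{9} = \frac{28}{9} \approx 3.1111$)
$O \left(R{\left(-2,3 \right)} + L\right) = \frac{28 \left(6 + 1\right)}{9} = \frac{28}{9} \cdot 7 = \frac{196}{9}$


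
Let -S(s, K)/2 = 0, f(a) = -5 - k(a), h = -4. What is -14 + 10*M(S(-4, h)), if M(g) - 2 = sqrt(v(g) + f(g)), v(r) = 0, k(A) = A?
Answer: 6 + 10*I*sqrt(5) ≈ 6.0 + 22.361*I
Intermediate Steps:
f(a) = -5 - a
S(s, K) = 0 (S(s, K) = -2*0 = 0)
M(g) = 2 + sqrt(-5 - g) (M(g) = 2 + sqrt(0 + (-5 - g)) = 2 + sqrt(-5 - g))
-14 + 10*M(S(-4, h)) = -14 + 10*(2 + sqrt(-5 - 1*0)) = -14 + 10*(2 + sqrt(-5 + 0)) = -14 + 10*(2 + sqrt(-5)) = -14 + 10*(2 + I*sqrt(5)) = -14 + (20 + 10*I*sqrt(5)) = 6 + 10*I*sqrt(5)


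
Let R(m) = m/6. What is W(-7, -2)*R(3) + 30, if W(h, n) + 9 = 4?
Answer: 55/2 ≈ 27.500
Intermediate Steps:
R(m) = m/6 (R(m) = m*(⅙) = m/6)
W(h, n) = -5 (W(h, n) = -9 + 4 = -5)
W(-7, -2)*R(3) + 30 = -5*3/6 + 30 = -5*½ + 30 = -5/2 + 30 = 55/2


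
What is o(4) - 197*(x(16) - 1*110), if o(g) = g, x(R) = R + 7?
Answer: 17143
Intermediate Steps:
x(R) = 7 + R
o(4) - 197*(x(16) - 1*110) = 4 - 197*((7 + 16) - 1*110) = 4 - 197*(23 - 110) = 4 - 197*(-87) = 4 + 17139 = 17143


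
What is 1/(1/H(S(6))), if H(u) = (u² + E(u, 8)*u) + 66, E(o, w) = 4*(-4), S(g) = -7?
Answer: 227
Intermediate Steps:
E(o, w) = -16
H(u) = 66 + u² - 16*u (H(u) = (u² - 16*u) + 66 = 66 + u² - 16*u)
1/(1/H(S(6))) = 1/(1/(66 + (-7)² - 16*(-7))) = 1/(1/(66 + 49 + 112)) = 1/(1/227) = 227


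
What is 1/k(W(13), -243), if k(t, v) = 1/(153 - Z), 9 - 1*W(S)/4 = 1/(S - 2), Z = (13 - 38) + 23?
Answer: 155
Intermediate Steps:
Z = -2 (Z = -25 + 23 = -2)
W(S) = 36 - 4/(-2 + S) (W(S) = 36 - 4/(S - 2) = 36 - 4/(-2 + S))
k(t, v) = 1/155 (k(t, v) = 1/(153 - 1*(-2)) = 1/(153 + 2) = 1/155)
1/k(W(13), -243) = 1/(1/155) = 155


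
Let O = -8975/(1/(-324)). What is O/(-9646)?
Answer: -1453950/4823 ≈ -301.46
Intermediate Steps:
O = 2907900 (O = -8975/(-1/324) = -8975*(-324) = 2907900)
O/(-9646) = 2907900/(-9646) = 2907900*(-1/9646) = -1453950/4823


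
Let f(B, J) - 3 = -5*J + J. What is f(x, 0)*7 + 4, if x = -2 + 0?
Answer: 25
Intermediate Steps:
x = -2
f(B, J) = 3 - 4*J (f(B, J) = 3 + (-5*J + J) = 3 - 4*J)
f(x, 0)*7 + 4 = (3 - 4*0)*7 + 4 = (3 + 0)*7 + 4 = 3*7 + 4 = 21 + 4 = 25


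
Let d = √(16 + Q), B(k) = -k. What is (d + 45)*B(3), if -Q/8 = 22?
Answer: -135 - 12*I*√10 ≈ -135.0 - 37.947*I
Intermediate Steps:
Q = -176 (Q = -8*22 = -176)
d = 4*I*√10 (d = √(16 - 176) = √(-160) = 4*I*√10 ≈ 12.649*I)
(d + 45)*B(3) = (4*I*√10 + 45)*(-1*3) = (45 + 4*I*√10)*(-3) = -135 - 12*I*√10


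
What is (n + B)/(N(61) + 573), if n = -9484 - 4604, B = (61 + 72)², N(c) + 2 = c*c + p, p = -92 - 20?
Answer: 3601/4180 ≈ 0.86148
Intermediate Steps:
p = -112
N(c) = -114 + c² (N(c) = -2 + (c*c - 112) = -2 + (c² - 112) = -2 + (-112 + c²) = -114 + c²)
B = 17689 (B = 133² = 17689)
n = -14088
(n + B)/(N(61) + 573) = (-14088 + 17689)/((-114 + 61²) + 573) = 3601/((-114 + 3721) + 573) = 3601/(3607 + 573) = 3601/4180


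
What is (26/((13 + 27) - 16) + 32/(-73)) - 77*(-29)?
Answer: 1956673/876 ≈ 2233.6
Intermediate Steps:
(26/((13 + 27) - 16) + 32/(-73)) - 77*(-29) = (26/(40 - 16) + 32*(-1/73)) + 2233 = (26/24 - 32/73) + 2233 = (26*(1/24) - 32/73) + 2233 = (13/12 - 32/73) + 2233 = 565/876 + 2233 = 1956673/876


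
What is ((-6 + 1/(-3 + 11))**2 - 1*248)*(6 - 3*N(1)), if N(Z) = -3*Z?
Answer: -204945/64 ≈ -3202.3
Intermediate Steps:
((-6 + 1/(-3 + 11))**2 - 1*248)*(6 - 3*N(1)) = ((-6 + 1/(-3 + 11))**2 - 1*248)*(6 - (-9)) = ((-6 + 1/8)**2 - 248)*(6 - 3*(-3)) = ((-6 + 1/8)**2 - 248)*(6 + 9) = ((-47/8)**2 - 248)*15 = (2209/64 - 248)*15 = -13663/64*15 = -204945/64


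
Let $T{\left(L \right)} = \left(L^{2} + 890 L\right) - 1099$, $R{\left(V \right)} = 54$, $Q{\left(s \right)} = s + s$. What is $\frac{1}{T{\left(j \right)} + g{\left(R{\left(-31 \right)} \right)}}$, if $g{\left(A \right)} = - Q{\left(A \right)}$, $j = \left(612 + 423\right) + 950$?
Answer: $\frac{1}{5705668} \approx 1.7526 \cdot 10^{-7}$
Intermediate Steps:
$Q{\left(s \right)} = 2 s$
$j = 1985$ ($j = 1035 + 950 = 1985$)
$g{\left(A \right)} = - 2 A$
$T{\left(L \right)} = -1099 + L^{2} + 890 L$
$\frac{1}{T{\left(j \right)} + g{\left(R{\left(-31 \right)} \right)}} = \frac{1}{\left(-1099 + 1985^{2} + 890 \cdot 1985\right) - 108} = \frac{1}{\left(-1099 + 3940225 + 1766650\right) - 108} = \frac{1}{5705776 - 108} = \frac{1}{5705668}$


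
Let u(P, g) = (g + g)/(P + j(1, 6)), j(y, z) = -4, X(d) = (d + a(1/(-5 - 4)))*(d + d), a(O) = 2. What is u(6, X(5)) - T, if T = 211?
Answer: -141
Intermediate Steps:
X(d) = 2*d*(2 + d) (X(d) = (d + 2)*(d + d) = (2 + d)*(2*d) = 2*d*(2 + d))
u(P, g) = 2*g/(-4 + P) (u(P, g) = (g + g)/(P - 4) = (2*g)/(-4 + P) = 2*g/(-4 + P))
u(6, X(5)) - T = 2*(2*5*(2 + 5))/(-4 + 6) - 1*211 = 2*(2*5*7)/2 - 211 = 2*70*(1/2) - 211 = 70 - 211 = -141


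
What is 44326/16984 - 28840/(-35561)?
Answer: 1033047723/301984012 ≈ 3.4209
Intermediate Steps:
44326/16984 - 28840/(-35561) = 44326*(1/16984) - 28840*(-1/35561) = 22163/8492 + 28840/35561 = 1033047723/301984012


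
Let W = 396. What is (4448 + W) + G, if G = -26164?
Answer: -21320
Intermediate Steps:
(4448 + W) + G = (4448 + 396) - 26164 = 4844 - 26164 = -21320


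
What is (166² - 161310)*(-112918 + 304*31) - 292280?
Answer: 13842444196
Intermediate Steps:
(166² - 161310)*(-112918 + 304*31) - 292280 = (27556 - 161310)*(-112918 + 9424) - 292280 = -133754*(-103494) - 292280 = 13842736476 - 292280 = 13842444196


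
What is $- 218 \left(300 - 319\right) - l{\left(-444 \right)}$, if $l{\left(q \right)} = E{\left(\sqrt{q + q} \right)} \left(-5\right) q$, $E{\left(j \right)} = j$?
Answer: $4142 - 4440 i \sqrt{222} \approx 4142.0 - 66155.0 i$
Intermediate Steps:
$l{\left(q \right)} = - 5 \sqrt{2} q^{\frac{3}{2}}$ ($l{\left(q \right)} = \sqrt{q + q} \left(-5\right) q = \sqrt{2 q} \left(-5\right) q = \sqrt{2} \sqrt{q} \left(-5\right) q = - 5 \sqrt{2} \sqrt{q} q = - 5 \sqrt{2} q^{\frac{3}{2}}$)
$- 218 \left(300 - 319\right) - l{\left(-444 \right)} = - 218 \left(300 - 319\right) - - 5 \sqrt{2} \left(-444\right)^{\frac{3}{2}} = \left(-218\right) \left(-19\right) - - 5 \sqrt{2} \left(- 888 i \sqrt{111}\right) = 4142 - 4440 i \sqrt{222}$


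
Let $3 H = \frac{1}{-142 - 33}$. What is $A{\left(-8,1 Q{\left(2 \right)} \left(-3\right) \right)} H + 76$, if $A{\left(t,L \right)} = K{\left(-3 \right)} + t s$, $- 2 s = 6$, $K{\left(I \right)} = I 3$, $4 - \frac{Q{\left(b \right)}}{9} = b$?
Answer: $\frac{2659}{35} \approx 75.971$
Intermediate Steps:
$Q{\left(b \right)} = 36 - 9 b$
$K{\left(I \right)} = 3 I$
$s = -3$ ($s = \left(- \frac{1}{2}\right) 6 = -3$)
$A{\left(t,L \right)} = -9 - 3 t$ ($A{\left(t,L \right)} = 3 \left(-3\right) + t \left(-3\right) = -9 - 3 t$)
$H = - \frac{1}{525}$ ($H = \frac{1}{3 \left(-142 - 33\right)} = \frac{1}{3 \left(-175\right)} = \frac{1}{3} \left(- \frac{1}{175}\right) = - \frac{1}{525} \approx -0.0019048$)
$A{\left(-8,1 Q{\left(2 \right)} \left(-3\right) \right)} H + 76 = \left(-9 - -24\right) \left(- \frac{1}{525}\right) + 76 = \left(-9 + 24\right) \left(- \frac{1}{525}\right) + 76 = 15 \left(- \frac{1}{525}\right) + 76 = - \frac{1}{35} + 76 = \frac{2659}{35}$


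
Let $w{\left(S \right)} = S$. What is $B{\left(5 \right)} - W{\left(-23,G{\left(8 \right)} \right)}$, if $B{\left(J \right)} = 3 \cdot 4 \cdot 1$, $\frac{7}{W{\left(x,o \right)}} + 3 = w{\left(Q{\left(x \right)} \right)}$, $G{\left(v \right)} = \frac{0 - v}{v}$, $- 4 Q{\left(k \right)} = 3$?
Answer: $\frac{208}{15} \approx 13.867$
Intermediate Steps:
$Q{\left(k \right)} = - \frac{3}{4}$ ($Q{\left(k \right)} = \left(- \frac{1}{4}\right) 3 = - \frac{3}{4}$)
$G{\left(v \right)} = -1$ ($G{\left(v \right)} = \frac{\left(-1\right) v}{v} = -1$)
$W{\left(x,o \right)} = - \frac{28}{15}$ ($W{\left(x,o \right)} = \frac{7}{-3 - \frac{3}{4}} = \frac{7}{- \frac{15}{4}} = 7 \left(- \frac{4}{15}\right) = - \frac{28}{15}$)
$B{\left(J \right)} = 12$ ($B{\left(J \right)} = 12 \cdot 1 = 12$)
$B{\left(5 \right)} - W{\left(-23,G{\left(8 \right)} \right)} = 12 - - \frac{28}{15} = 12 + \frac{28}{15} = \frac{208}{15}$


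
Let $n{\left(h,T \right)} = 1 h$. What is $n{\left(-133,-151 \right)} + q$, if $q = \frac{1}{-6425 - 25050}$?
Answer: $- \frac{4186176}{31475} \approx -133.0$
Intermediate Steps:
$n{\left(h,T \right)} = h$
$q = - \frac{1}{31475}$ ($q = \frac{1}{-31475} = - \frac{1}{31475} \approx -3.1771 \cdot 10^{-5}$)
$n{\left(-133,-151 \right)} + q = -133 - \frac{1}{31475} = - \frac{4186176}{31475}$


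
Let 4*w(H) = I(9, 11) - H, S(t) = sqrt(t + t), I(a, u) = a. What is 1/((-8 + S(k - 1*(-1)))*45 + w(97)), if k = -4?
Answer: -191/79037 - 45*I*sqrt(6)/158074 ≈ -0.0024166 - 0.00069731*I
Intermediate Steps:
S(t) = sqrt(2)*sqrt(t) (S(t) = sqrt(2*t) = sqrt(2)*sqrt(t))
w(H) = 9/4 - H/4 (w(H) = (9 - H)/4 = 9/4 - H/4)
1/((-8 + S(k - 1*(-1)))*45 + w(97)) = 1/((-8 + sqrt(2)*sqrt(-4 - 1*(-1)))*45 + (9/4 - 1/4*97)) = 1/((-8 + sqrt(2)*sqrt(-4 + 1))*45 + (9/4 - 97/4)) = 1/((-8 + sqrt(2)*sqrt(-3))*45 - 22) = 1/((-8 + sqrt(2)*(I*sqrt(3)))*45 - 22) = 1/((-8 + I*sqrt(6))*45 - 22) = 1/((-360 + 45*I*sqrt(6)) - 22) = 1/(-382 + 45*I*sqrt(6))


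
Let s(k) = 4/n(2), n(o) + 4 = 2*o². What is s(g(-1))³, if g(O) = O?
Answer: 1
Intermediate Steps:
n(o) = -4 + 2*o²
s(k) = 1 (s(k) = 4/(-4 + 2*2²) = 4/(-4 + 2*4) = 4/(-4 + 8) = 4/4 = 4*(¼) = 1)
s(g(-1))³ = 1³ = 1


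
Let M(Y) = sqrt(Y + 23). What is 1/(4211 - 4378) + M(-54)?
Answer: -1/167 + I*sqrt(31) ≈ -0.005988 + 5.5678*I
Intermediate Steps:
M(Y) = sqrt(23 + Y)
1/(4211 - 4378) + M(-54) = 1/(4211 - 4378) + sqrt(23 - 54) = 1/(-167) + sqrt(-31) = -1/167 + I*sqrt(31)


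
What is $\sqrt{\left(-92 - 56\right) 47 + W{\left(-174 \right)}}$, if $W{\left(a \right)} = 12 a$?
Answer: $2 i \sqrt{2261} \approx 95.1 i$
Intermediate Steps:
$\sqrt{\left(-92 - 56\right) 47 + W{\left(-174 \right)}} = \sqrt{\left(-92 - 56\right) 47 + 12 \left(-174\right)} = \sqrt{\left(-148\right) 47 - 2088} = \sqrt{-6956 - 2088} = \sqrt{-9044} = 2 i \sqrt{2261}$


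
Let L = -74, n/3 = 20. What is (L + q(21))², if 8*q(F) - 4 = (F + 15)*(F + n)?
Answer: 84681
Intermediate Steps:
n = 60 (n = 3*20 = 60)
q(F) = ½ + (15 + F)*(60 + F)/8 (q(F) = ½ + ((F + 15)*(F + 60))/8 = ½ + ((15 + F)*(60 + F))/8 = ½ + (15 + F)*(60 + F)/8)
(L + q(21))² = (-74 + (113 + (⅛)*21² + (75/8)*21))² = (-74 + (113 + (⅛)*441 + 1575/8))² = (-74 + (113 + 441/8 + 1575/8))² = (-74 + 365)² = 291² = 84681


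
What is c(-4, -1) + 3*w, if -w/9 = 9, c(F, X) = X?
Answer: -244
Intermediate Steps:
w = -81 (w = -9*9 = -81)
c(-4, -1) + 3*w = -1 + 3*(-81) = -1 - 243 = -244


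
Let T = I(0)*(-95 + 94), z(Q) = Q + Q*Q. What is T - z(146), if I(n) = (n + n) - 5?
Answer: -21457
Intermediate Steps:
z(Q) = Q + Q²
I(n) = -5 + 2*n (I(n) = 2*n - 5 = -5 + 2*n)
T = 5 (T = (-5 + 2*0)*(-95 + 94) = (-5 + 0)*(-1) = -5*(-1) = 5)
T - z(146) = 5 - 146*(1 + 146) = 5 - 146*147 = 5 - 1*21462 = 5 - 21462 = -21457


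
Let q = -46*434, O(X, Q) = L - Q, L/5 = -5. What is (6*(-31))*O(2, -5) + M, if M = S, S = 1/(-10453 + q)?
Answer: 113151239/30417 ≈ 3720.0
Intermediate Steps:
L = -25 (L = 5*(-5) = -25)
O(X, Q) = -25 - Q
q = -19964
S = -1/30417 (S = 1/(-10453 - 19964) = 1/(-30417) = -1/30417 ≈ -3.2876e-5)
M = -1/30417 ≈ -3.2876e-5
(6*(-31))*O(2, -5) + M = (6*(-31))*(-25 - 1*(-5)) - 1/30417 = -186*(-25 + 5) - 1/30417 = -186*(-20) - 1/30417 = 3720 - 1/30417 = 113151239/30417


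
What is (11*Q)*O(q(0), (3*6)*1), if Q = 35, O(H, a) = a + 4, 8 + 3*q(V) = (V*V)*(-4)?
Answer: 8470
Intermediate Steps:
q(V) = -8/3 - 4*V²/3 (q(V) = -8/3 + ((V*V)*(-4))/3 = -8/3 + (V²*(-4))/3 = -8/3 + (-4*V²)/3 = -8/3 - 4*V²/3)
O(H, a) = 4 + a
(11*Q)*O(q(0), (3*6)*1) = (11*35)*(4 + (3*6)*1) = 385*(4 + 18*1) = 385*(4 + 18) = 385*22 = 8470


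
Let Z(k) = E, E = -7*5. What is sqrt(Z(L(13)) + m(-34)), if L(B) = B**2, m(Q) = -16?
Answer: I*sqrt(51) ≈ 7.1414*I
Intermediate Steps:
E = -35
Z(k) = -35
sqrt(Z(L(13)) + m(-34)) = sqrt(-35 - 16) = sqrt(-51) = I*sqrt(51)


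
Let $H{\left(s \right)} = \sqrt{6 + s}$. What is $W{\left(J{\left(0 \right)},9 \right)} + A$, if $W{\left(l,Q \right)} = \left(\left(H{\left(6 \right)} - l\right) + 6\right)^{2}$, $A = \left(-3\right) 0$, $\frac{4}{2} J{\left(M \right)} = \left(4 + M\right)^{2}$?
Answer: $16 - 8 \sqrt{3} \approx 2.1436$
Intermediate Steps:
$J{\left(M \right)} = \frac{\left(4 + M\right)^{2}}{2}$
$A = 0$
$W{\left(l,Q \right)} = \left(6 - l + 2 \sqrt{3}\right)^{2}$ ($W{\left(l,Q \right)} = \left(\left(\sqrt{6 + 6} - l\right) + 6\right)^{2} = \left(\left(\sqrt{12} - l\right) + 6\right)^{2} = \left(\left(2 \sqrt{3} - l\right) + 6\right)^{2} = \left(\left(- l + 2 \sqrt{3}\right) + 6\right)^{2} = \left(6 - l + 2 \sqrt{3}\right)^{2}$)
$W{\left(J{\left(0 \right)},9 \right)} + A = \left(6 - \frac{\left(4 + 0\right)^{2}}{2} + 2 \sqrt{3}\right)^{2} + 0 = \left(6 - \frac{4^{2}}{2} + 2 \sqrt{3}\right)^{2} + 0 = \left(6 - \frac{1}{2} \cdot 16 + 2 \sqrt{3}\right)^{2} + 0 = \left(6 - 8 + 2 \sqrt{3}\right)^{2} + 0 = \left(-2 + 2 \sqrt{3}\right)^{2} + 0 = \left(-2 + 2 \sqrt{3}\right)^{2}$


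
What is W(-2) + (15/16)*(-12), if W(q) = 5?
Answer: -25/4 ≈ -6.2500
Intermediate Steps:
W(-2) + (15/16)*(-12) = 5 + (15/16)*(-12) = 5 - 45/4 = -25/4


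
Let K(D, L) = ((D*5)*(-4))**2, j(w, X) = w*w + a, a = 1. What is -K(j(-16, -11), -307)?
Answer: -26419600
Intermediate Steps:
j(w, X) = 1 + w**2 (j(w, X) = w*w + 1 = w**2 + 1 = 1 + w**2)
K(D, L) = 400*D**2 (K(D, L) = ((5*D)*(-4))**2 = (-20*D)**2 = 400*D**2)
-K(j(-16, -11), -307) = -400*(1 + (-16)**2)**2 = -400*(1 + 256)**2 = -400*257**2 = -400*66049 = -1*26419600 = -26419600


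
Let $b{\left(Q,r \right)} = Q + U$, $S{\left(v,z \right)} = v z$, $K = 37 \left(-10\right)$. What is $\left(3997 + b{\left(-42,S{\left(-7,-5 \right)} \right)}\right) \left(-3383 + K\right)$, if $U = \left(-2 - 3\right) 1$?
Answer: $-14824350$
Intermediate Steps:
$K = -370$
$U = -5$ ($U = \left(-5\right) 1 = -5$)
$b{\left(Q,r \right)} = -5 + Q$ ($b{\left(Q,r \right)} = Q - 5 = -5 + Q$)
$\left(3997 + b{\left(-42,S{\left(-7,-5 \right)} \right)}\right) \left(-3383 + K\right) = \left(3997 - 47\right) \left(-3383 - 370\right) = \left(3997 - 47\right) \left(-3753\right) = 3950 \left(-3753\right) = -14824350$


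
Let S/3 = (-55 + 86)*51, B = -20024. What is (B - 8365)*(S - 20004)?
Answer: 433244529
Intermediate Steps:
S = 4743 (S = 3*((-55 + 86)*51) = 3*(31*51) = 3*1581 = 4743)
(B - 8365)*(S - 20004) = (-20024 - 8365)*(4743 - 20004) = -28389*(-15261) = 433244529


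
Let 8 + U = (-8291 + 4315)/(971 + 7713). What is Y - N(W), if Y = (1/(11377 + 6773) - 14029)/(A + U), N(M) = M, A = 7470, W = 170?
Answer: -50534832987679/294011995200 ≈ -171.88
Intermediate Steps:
U = -18362/2171 (U = -8 + (-8291 + 4315)/(971 + 7713) = -8 - 3976/8684 = -8 - 3976*1/8684 = -8 - 994/2171 = -18362/2171 ≈ -8.4579)
Y = -552793803679/294011995200 (Y = (1/(11377 + 6773) - 14029)/(7470 - 18362/2171) = (1/18150 - 14029)/(16199008/2171) = (1/18150 - 14029)*(2171/16199008) = -254626349/18150*2171/16199008 = -552793803679/294011995200 ≈ -1.8802)
Y - N(W) = -552793803679/294011995200 - 1*170 = -552793803679/294011995200 - 170 = -50534832987679/294011995200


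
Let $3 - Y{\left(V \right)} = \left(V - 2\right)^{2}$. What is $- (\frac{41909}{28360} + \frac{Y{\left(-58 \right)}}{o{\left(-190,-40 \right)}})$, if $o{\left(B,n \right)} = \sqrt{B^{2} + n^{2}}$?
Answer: $- \frac{41909}{28360} + \frac{3597 \sqrt{377}}{3770} \approx 17.048$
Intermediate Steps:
$Y{\left(V \right)} = 3 - \left(-2 + V\right)^{2}$ ($Y{\left(V \right)} = 3 - \left(V - 2\right)^{2} = 3 - \left(-2 + V\right)^{2}$)
$- (\frac{41909}{28360} + \frac{Y{\left(-58 \right)}}{o{\left(-190,-40 \right)}}) = - (\frac{41909}{28360} + \frac{3 - \left(-2 - 58\right)^{2}}{\sqrt{\left(-190\right)^{2} + \left(-40\right)^{2}}}) = - (41909 \cdot \frac{1}{28360} + \frac{3 - \left(-60\right)^{2}}{\sqrt{36100 + 1600}}) = - (\frac{41909}{28360} + \frac{3 - 3600}{\sqrt{37700}}) = - (\frac{41909}{28360} + \frac{3 - 3600}{10 \sqrt{377}}) = - (\frac{41909}{28360} - 3597 \frac{\sqrt{377}}{3770}) = - (\frac{41909}{28360} - \frac{3597 \sqrt{377}}{3770}) = - \frac{41909}{28360} + \frac{3597 \sqrt{377}}{3770}$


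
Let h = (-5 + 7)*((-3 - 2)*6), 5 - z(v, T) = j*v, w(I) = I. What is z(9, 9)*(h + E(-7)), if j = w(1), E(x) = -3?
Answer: 252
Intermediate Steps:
j = 1
z(v, T) = 5 - v
h = -60 (h = 2*(-5*6) = 2*(-30) = -60)
z(9, 9)*(h + E(-7)) = (5 - 1*9)*(-60 - 3) = (5 - 9)*(-63) = -4*(-63) = 252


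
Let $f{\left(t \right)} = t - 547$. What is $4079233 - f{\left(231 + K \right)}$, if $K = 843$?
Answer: $4078706$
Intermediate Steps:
$f{\left(t \right)} = -547 + t$
$4079233 - f{\left(231 + K \right)} = 4079233 - \left(-547 + \left(231 + 843\right)\right) = 4079233 - \left(-547 + 1074\right) = 4079233 - 527 = 4078706$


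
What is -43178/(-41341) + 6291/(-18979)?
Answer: 559399031/784610839 ≈ 0.71296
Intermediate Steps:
-43178/(-41341) + 6291/(-18979) = -43178*(-1/41341) + 6291*(-1/18979) = 43178/41341 - 6291/18979 = 559399031/784610839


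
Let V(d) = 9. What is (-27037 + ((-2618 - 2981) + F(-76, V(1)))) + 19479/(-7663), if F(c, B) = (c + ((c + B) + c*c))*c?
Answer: -3530700751/7663 ≈ -4.6075e+5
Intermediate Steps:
F(c, B) = c*(B + c² + 2*c) (F(c, B) = (c + ((B + c) + c²))*c = (c + (B + c + c²))*c = (B + c² + 2*c)*c = c*(B + c² + 2*c))
(-27037 + ((-2618 - 2981) + F(-76, V(1)))) + 19479/(-7663) = (-27037 + ((-2618 - 2981) - 76*(9 + (-76)² + 2*(-76)))) + 19479/(-7663) = (-27037 + (-5599 - 76*(9 + 5776 - 152))) + 19479*(-1/7663) = (-27037 + (-5599 - 76*5633)) - 19479/7663 = (-27037 + (-5599 - 428108)) - 19479/7663 = (-27037 - 433707) - 19479/7663 = -460744 - 19479/7663 = -3530700751/7663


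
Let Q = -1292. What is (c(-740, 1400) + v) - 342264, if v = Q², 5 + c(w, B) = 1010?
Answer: 1328005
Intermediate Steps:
c(w, B) = 1005 (c(w, B) = -5 + 1010 = 1005)
v = 1669264 (v = (-1292)² = 1669264)
(c(-740, 1400) + v) - 342264 = (1005 + 1669264) - 342264 = 1670269 - 342264 = 1328005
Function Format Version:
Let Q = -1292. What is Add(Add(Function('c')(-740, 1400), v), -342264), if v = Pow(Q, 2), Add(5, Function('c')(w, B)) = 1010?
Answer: 1328005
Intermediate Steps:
Function('c')(w, B) = 1005 (Function('c')(w, B) = Add(-5, 1010) = 1005)
v = 1669264 (v = Pow(-1292, 2) = 1669264)
Add(Add(Function('c')(-740, 1400), v), -342264) = Add(Add(1005, 1669264), -342264) = Add(1670269, -342264) = 1328005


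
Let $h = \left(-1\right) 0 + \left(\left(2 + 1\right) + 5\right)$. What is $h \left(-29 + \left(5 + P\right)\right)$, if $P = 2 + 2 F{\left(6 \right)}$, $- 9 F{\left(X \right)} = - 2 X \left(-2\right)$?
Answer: $- \frac{656}{3} \approx -218.67$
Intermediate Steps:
$F{\left(X \right)} = - \frac{4 X}{9}$ ($F{\left(X \right)} = - \frac{- 2 X \left(-2\right)}{9} = - \frac{4 X}{9}$)
$P = - \frac{10}{3}$ ($P = 2 + 2 \left(\left(- \frac{4}{9}\right) 6\right) = 2 + 2 \left(- \frac{8}{3}\right) = 2 - \frac{16}{3} = - \frac{10}{3} \approx -3.3333$)
$h = 8$ ($h = 0 + \left(3 + 5\right) = 0 + 8 = 8$)
$h \left(-29 + \left(5 + P\right)\right) = 8 \left(-29 + \left(5 - \frac{10}{3}\right)\right) = 8 \left(-29 + \frac{5}{3}\right) = 8 \left(- \frac{82}{3}\right) = - \frac{656}{3}$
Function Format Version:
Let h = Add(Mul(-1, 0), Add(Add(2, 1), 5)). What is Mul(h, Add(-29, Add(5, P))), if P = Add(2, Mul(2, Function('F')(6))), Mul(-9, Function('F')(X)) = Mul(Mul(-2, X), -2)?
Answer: Rational(-656, 3) ≈ -218.67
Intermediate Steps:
Function('F')(X) = Mul(Rational(-4, 9), X) (Function('F')(X) = Mul(Rational(-1, 9), Mul(Mul(-2, X), -2)) = Mul(Rational(-1, 9), Mul(4, X)) = Mul(Rational(-4, 9), X))
P = Rational(-10, 3) (P = Add(2, Mul(2, Mul(Rational(-4, 9), 6))) = Add(2, Mul(2, Rational(-8, 3))) = Add(2, Rational(-16, 3)) = Rational(-10, 3) ≈ -3.3333)
h = 8 (h = Add(0, Add(3, 5)) = Add(0, 8) = 8)
Mul(h, Add(-29, Add(5, P))) = Mul(8, Add(-29, Add(5, Rational(-10, 3)))) = Mul(8, Add(-29, Rational(5, 3))) = Mul(8, Rational(-82, 3)) = Rational(-656, 3)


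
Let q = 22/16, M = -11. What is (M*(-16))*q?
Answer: 242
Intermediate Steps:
q = 11/8 (q = 22*(1/16) = 11/8 ≈ 1.3750)
(M*(-16))*q = -11*(-16)*(11/8) = 176*(11/8) = 242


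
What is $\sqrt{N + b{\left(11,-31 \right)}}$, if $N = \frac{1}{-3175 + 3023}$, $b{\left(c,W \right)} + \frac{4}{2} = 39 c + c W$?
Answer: $\frac{\sqrt{496698}}{76} \approx 9.2733$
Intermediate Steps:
$b{\left(c,W \right)} = -2 + 39 c + W c$ ($b{\left(c,W \right)} = -2 + \left(39 c + c W\right) = -2 + \left(39 c + W c\right) = -2 + 39 c + W c$)
$N = - \frac{1}{152}$ ($N = \frac{1}{-152} = - \frac{1}{152} \approx -0.0065789$)
$\sqrt{N + b{\left(11,-31 \right)}} = \sqrt{- \frac{1}{152} - -86} = \sqrt{- \frac{1}{152} + 86} = \sqrt{\frac{13071}{152}} = \frac{\sqrt{496698}}{76}$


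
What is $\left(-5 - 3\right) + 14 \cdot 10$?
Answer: $132$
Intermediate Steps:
$\left(-5 - 3\right) + 14 \cdot 10 = \left(-5 - 3\right) + 140 = -8 + 140 = 132$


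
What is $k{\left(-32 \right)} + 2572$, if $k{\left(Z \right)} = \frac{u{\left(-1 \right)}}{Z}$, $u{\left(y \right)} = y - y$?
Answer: $2572$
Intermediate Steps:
$u{\left(y \right)} = 0$
$k{\left(Z \right)} = 0$ ($k{\left(Z \right)} = \frac{0}{Z} = 0$)
$k{\left(-32 \right)} + 2572 = 0 + 2572 = 2572$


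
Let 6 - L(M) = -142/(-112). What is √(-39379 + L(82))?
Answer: I*√30869426/28 ≈ 198.43*I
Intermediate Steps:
L(M) = 265/56 (L(M) = 6 - (-142)/(-112) = 6 - (-142)*(-1)/112 = 6 - 1*71/56 = 6 - 71/56 = 265/56)
√(-39379 + L(82)) = √(-39379 + 265/56) = √(-2204959/56) = I*√30869426/28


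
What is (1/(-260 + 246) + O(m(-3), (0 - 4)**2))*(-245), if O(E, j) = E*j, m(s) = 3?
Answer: -23485/2 ≈ -11743.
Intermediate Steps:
(1/(-260 + 246) + O(m(-3), (0 - 4)**2))*(-245) = (1/(-260 + 246) + 3*(0 - 4)**2)*(-245) = (1/(-14) + 3*(-4)**2)*(-245) = (-1/14 + 3*16)*(-245) = (-1/14 + 48)*(-245) = (671/14)*(-245) = -23485/2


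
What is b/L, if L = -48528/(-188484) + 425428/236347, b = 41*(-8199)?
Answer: -1247923838614311/7637984864 ≈ -1.6338e+5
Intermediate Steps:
b = -336159
L = 7637984864/3712302329 (L = -48528*(-1/188484) + 425428*(1/236347) = 4044/15707 + 425428/236347 = 7637984864/3712302329 ≈ 2.0575)
b/L = -336159/7637984864/3712302329 = -336159*3712302329/7637984864 = -1247923838614311/7637984864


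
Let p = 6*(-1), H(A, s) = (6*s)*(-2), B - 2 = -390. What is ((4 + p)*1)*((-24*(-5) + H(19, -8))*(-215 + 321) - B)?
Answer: -46568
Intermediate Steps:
B = -388 (B = 2 - 390 = -388)
H(A, s) = -12*s
p = -6
((4 + p)*1)*((-24*(-5) + H(19, -8))*(-215 + 321) - B) = ((4 - 6)*1)*((-24*(-5) - 12*(-8))*(-215 + 321) - 1*(-388)) = (-2*1)*((120 + 96)*106 + 388) = -2*(216*106 + 388) = -2*(22896 + 388) = -2*23284 = -46568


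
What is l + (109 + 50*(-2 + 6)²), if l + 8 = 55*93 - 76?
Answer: 5940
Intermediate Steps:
l = 5031 (l = -8 + (55*93 - 76) = -8 + (5115 - 76) = -8 + 5039 = 5031)
l + (109 + 50*(-2 + 6)²) = 5031 + (109 + 50*(-2 + 6)²) = 5031 + (109 + 50*4²) = 5031 + (109 + 50*16) = 5031 + (109 + 800) = 5031 + 909 = 5940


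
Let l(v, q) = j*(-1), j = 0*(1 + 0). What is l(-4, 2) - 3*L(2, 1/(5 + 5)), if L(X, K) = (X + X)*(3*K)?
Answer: -18/5 ≈ -3.6000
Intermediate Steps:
j = 0 (j = 0*1 = 0)
L(X, K) = 6*K*X (L(X, K) = (2*X)*(3*K) = 6*K*X)
l(v, q) = 0 (l(v, q) = 0*(-1) = 0)
l(-4, 2) - 3*L(2, 1/(5 + 5)) = 0 - 18*2/(5 + 5) = 0 - 18*2/10 = 0 - 3*6/5 = 0 - 18/5 = -18/5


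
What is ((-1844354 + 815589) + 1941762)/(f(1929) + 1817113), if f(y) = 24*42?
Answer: 912997/1818121 ≈ 0.50216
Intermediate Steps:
f(y) = 1008
((-1844354 + 815589) + 1941762)/(f(1929) + 1817113) = ((-1844354 + 815589) + 1941762)/(1008 + 1817113) = (-1028765 + 1941762)/1818121 = 912997*(1/1818121) = 912997/1818121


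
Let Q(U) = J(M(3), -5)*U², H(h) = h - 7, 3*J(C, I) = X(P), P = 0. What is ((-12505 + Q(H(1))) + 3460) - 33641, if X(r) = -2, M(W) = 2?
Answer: -42710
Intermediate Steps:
J(C, I) = -⅔ (J(C, I) = (⅓)*(-2) = -⅔)
H(h) = -7 + h
Q(U) = -2*U²/3
((-12505 + Q(H(1))) + 3460) - 33641 = ((-12505 - 2*(-7 + 1)²/3) + 3460) - 33641 = ((-12505 - ⅔*(-6)²) + 3460) - 33641 = ((-12505 - ⅔*36) + 3460) - 33641 = ((-12505 - 24) + 3460) - 33641 = (-12529 + 3460) - 33641 = -9069 - 33641 = -42710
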